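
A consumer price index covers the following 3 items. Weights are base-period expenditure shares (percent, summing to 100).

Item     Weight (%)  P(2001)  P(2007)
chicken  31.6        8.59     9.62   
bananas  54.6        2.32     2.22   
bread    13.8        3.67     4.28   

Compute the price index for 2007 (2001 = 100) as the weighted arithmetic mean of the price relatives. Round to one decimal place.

chicken: 31.6 × (9.62/8.59) = 31.6 × 1.119907 = 35.3891
bananas: 54.6 × (2.22/2.32) = 54.6 × 0.956897 = 52.2466
bread: 13.8 × (4.28/3.67) = 13.8 × 1.166213 = 16.0937
Index = Σ wᵢ·(p₁ᵢ/p₀ᵢ) = 35.3891 + 52.2466 + 16.0937 = 103.7293

103.7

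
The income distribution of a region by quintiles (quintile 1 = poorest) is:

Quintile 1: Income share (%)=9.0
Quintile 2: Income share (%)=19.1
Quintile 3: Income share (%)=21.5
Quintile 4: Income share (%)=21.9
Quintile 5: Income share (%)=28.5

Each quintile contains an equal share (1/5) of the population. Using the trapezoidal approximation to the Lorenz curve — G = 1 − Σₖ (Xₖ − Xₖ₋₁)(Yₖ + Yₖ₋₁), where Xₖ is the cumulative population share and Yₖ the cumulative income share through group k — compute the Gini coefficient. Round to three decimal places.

0.167

Cumulative income shares Yₖ: 0.0900, 0.2810, 0.4960, 0.7150, 1.0000
Σ (Xₖ−Xₖ₋₁)(Yₖ+Yₖ₋₁) = (1/5)(0.0900+0.0000) + (1/5)(0.2810+0.0900) + (1/5)(0.4960+0.2810) + (1/5)(0.7150+0.4960) + (1/5)(1.0000+0.7150)
  = 0.0180 + 0.0742 + 0.1554 + 0.2422 + 0.3430 = 0.8328
G = 1 − 0.8328 = 0.1672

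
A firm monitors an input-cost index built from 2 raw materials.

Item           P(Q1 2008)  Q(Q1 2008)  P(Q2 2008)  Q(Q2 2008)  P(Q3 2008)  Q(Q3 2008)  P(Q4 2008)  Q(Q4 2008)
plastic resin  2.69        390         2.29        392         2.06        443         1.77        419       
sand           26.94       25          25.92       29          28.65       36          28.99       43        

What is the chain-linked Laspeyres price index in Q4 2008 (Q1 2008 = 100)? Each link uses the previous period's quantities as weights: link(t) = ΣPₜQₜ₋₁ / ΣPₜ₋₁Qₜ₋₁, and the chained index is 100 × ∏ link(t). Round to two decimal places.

Link Q1 2008→Q2 2008:
ΣP(Q2 2008)Q(Q1 2008) = 2.29×390 + 25.92×25 = 893.1 + 648 = 1541.1
ΣP(Q1 2008)Q(Q1 2008) = 2.69×390 + 26.94×25 = 1049.1 + 673.5 = 1722.6
link = 1541.1/1722.6 = 0.894636
Link Q2 2008→Q3 2008:
ΣP(Q3 2008)Q(Q2 2008) = 2.06×392 + 28.65×29 = 807.52 + 830.85 = 1638.37
ΣP(Q2 2008)Q(Q2 2008) = 2.29×392 + 25.92×29 = 897.68 + 751.68 = 1649.36
link = 1638.37/1649.36 = 0.993337
Link Q3 2008→Q4 2008:
ΣP(Q4 2008)Q(Q3 2008) = 1.77×443 + 28.99×36 = 784.11 + 1043.64 = 1827.75
ΣP(Q3 2008)Q(Q3 2008) = 2.06×443 + 28.65×36 = 912.58 + 1031.4 = 1943.98
link = 1827.75/1943.98 = 0.940210
Chained index = 100 × 0.894636 × 0.993337 × 0.940210 = 83.5541

83.55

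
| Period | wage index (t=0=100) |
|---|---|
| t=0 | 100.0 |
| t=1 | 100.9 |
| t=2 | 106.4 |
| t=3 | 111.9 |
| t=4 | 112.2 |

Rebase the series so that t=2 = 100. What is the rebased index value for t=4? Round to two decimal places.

Rebased(t=4) = 112.2 / 106.4 × 100 = 105.4511

105.45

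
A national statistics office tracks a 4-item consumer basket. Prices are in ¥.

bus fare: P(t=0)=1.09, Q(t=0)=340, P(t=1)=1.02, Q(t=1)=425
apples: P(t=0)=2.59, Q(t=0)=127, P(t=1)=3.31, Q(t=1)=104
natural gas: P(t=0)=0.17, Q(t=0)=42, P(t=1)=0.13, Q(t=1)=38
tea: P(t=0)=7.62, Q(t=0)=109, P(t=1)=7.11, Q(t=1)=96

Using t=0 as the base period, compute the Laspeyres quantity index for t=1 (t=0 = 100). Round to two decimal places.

95.66

Laspeyres quantity index uses base-period prices as weights.
ΣP(t=0)·Q(t=1) = 1.09×425 + 2.59×104 + 0.17×38 + 7.62×96 = 463.25 + 269.36 + 6.46 + 731.52 = 1470.59
ΣP(t=0)·Q(t=0) = 1.09×340 + 2.59×127 + 0.17×42 + 7.62×109 = 370.6 + 328.93 + 7.14 + 830.58 = 1537.25
Index = 1470.59 / 1537.25 × 100 = 95.6637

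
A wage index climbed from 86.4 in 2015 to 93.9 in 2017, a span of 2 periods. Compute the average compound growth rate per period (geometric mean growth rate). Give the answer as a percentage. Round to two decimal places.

4.25%

Growth factor = (93.9/86.4)^(1/2) = (1.086806)^(1/2) = 1.042500
Growth rate = 1.042500 − 1 = 0.042500 = 4.2500%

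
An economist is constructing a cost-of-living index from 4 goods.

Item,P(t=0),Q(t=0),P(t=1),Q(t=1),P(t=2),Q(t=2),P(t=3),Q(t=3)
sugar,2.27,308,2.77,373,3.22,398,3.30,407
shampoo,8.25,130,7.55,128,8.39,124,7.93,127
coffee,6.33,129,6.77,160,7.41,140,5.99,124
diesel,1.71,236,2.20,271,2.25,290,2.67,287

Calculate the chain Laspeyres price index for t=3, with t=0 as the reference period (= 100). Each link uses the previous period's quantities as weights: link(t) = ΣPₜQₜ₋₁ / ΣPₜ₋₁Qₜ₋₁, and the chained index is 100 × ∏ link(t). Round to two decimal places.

116.30

Link t=0→t=1:
ΣP(t=1)Q(t=0) = 2.77×308 + 7.55×130 + 6.77×129 + 2.20×236 = 853.16 + 981.5 + 873.33 + 519.2 = 3227.19
ΣP(t=0)Q(t=0) = 2.27×308 + 8.25×130 + 6.33×129 + 1.71×236 = 699.16 + 1072.5 + 816.57 + 403.56 = 2991.79
link = 3227.19/2991.79 = 1.078682
Link t=1→t=2:
ΣP(t=2)Q(t=1) = 3.22×373 + 8.39×128 + 7.41×160 + 2.25×271 = 1201.06 + 1073.92 + 1185.6 + 609.75 = 4070.33
ΣP(t=1)Q(t=1) = 2.77×373 + 7.55×128 + 6.77×160 + 2.20×271 = 1033.21 + 966.4 + 1083.2 + 596.2 = 3679.01
link = 4070.33/3679.01 = 1.106366
Link t=2→t=3:
ΣP(t=3)Q(t=2) = 3.30×398 + 7.93×124 + 5.99×140 + 2.67×290 = 1313.4 + 983.32 + 838.6 + 774.3 = 3909.62
ΣP(t=2)Q(t=2) = 3.22×398 + 8.39×124 + 7.41×140 + 2.25×290 = 1281.56 + 1040.36 + 1037.4 + 652.5 = 4011.82
link = 3909.62/4011.82 = 0.974525
Chained index = 100 × 1.078682 × 1.106366 × 0.974525 = 116.3015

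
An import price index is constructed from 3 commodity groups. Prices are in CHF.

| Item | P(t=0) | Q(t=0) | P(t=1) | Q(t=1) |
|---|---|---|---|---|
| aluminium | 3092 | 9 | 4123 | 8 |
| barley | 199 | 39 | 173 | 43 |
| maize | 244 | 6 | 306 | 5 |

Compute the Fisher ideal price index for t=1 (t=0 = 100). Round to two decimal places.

122.43

Laspeyres component (base-period weights):
ΣP(t=1)Q(t=0) = 4123×9 + 173×39 + 306×6 = 37107 + 6747 + 1836 = 45690
ΣP(t=0)Q(t=0) = 3092×9 + 199×39 + 244×6 = 27828 + 7761 + 1464 = 37053
L = 45690 / 37053 × 100 = 123.3099
Paasche component (current-period weights):
ΣP(t=1)Q(t=1) = 4123×8 + 173×43 + 306×5 = 32984 + 7439 + 1530 = 41953
ΣP(t=0)Q(t=1) = 3092×8 + 199×43 + 244×5 = 24736 + 8557 + 1220 = 34513
P = 41953 / 34513 × 100 = 121.5571
Fisher = √(L × P) = √(123.3099 × 121.5571) = 122.4303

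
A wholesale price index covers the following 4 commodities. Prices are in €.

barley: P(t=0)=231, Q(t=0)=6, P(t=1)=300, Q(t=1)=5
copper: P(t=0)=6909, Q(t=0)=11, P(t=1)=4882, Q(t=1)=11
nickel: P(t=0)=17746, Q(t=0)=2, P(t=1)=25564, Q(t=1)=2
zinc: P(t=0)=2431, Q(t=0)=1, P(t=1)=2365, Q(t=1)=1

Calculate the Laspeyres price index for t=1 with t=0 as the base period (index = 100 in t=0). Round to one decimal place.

94.5

Laspeyres price index uses base-period quantities as weights.
ΣP(t=1)·Q(t=0) = 300×6 + 4882×11 + 25564×2 + 2365×1 = 1800 + 53702 + 51128 + 2365 = 108995
ΣP(t=0)·Q(t=0) = 231×6 + 6909×11 + 17746×2 + 2431×1 = 1386 + 75999 + 35492 + 2431 = 115308
Index = 108995 / 115308 × 100 = 94.5251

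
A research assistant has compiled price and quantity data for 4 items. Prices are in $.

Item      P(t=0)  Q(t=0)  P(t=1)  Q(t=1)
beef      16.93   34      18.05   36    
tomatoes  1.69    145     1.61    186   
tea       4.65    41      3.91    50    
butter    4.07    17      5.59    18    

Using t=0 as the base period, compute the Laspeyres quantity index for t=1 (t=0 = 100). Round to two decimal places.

113.80

Laspeyres quantity index uses base-period prices as weights.
ΣP(t=0)·Q(t=1) = 16.93×36 + 1.69×186 + 4.65×50 + 4.07×18 = 609.48 + 314.34 + 232.5 + 73.26 = 1229.58
ΣP(t=0)·Q(t=0) = 16.93×34 + 1.69×145 + 4.65×41 + 4.07×17 = 575.62 + 245.05 + 190.65 + 69.19 = 1080.51
Index = 1229.58 / 1080.51 × 100 = 113.7963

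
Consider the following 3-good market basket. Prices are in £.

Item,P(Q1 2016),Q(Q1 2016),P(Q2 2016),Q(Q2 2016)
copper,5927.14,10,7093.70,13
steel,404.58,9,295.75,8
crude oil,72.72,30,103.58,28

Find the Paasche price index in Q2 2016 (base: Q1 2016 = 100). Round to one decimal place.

Paasche price index uses current-period quantities as weights.
ΣP(Q2 2016)·Q(Q2 2016) = 7093.70×13 + 295.75×8 + 103.58×28 = 92218.1 + 2366 + 2900.24 = 97484.34
ΣP(Q1 2016)·Q(Q2 2016) = 5927.14×13 + 404.58×8 + 72.72×28 = 77052.82 + 3236.64 + 2036.16 = 82325.62
Index = 97484.34 / 82325.62 × 100 = 118.4131

118.4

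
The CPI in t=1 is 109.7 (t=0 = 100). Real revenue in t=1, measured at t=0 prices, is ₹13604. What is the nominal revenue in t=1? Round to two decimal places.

Nominal = Real × (Index/100) = 13604 × (109.7/100)
        = 13604 × 1.097 = 14923.5880

14923.59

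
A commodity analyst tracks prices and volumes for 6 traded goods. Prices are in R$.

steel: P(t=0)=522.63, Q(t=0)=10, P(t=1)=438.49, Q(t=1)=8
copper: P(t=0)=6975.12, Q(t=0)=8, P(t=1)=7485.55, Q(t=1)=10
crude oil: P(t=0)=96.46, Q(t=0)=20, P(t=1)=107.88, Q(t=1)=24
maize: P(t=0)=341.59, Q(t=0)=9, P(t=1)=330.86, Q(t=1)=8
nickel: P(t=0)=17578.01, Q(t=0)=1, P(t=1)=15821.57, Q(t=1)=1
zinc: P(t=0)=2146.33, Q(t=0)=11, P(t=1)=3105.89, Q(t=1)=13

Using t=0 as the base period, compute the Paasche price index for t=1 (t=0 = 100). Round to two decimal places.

112.32

Paasche price index uses current-period quantities as weights.
ΣP(t=1)·Q(t=1) = 438.49×8 + 7485.55×10 + 107.88×24 + 330.86×8 + 15821.57×1 + 3105.89×13 = 3507.92 + 74855.5 + 2589.12 + 2646.88 + 15821.57 + 40376.57 = 139797.56
ΣP(t=0)·Q(t=1) = 522.63×8 + 6975.12×10 + 96.46×24 + 341.59×8 + 17578.01×1 + 2146.33×13 = 4181.04 + 69751.2 + 2315.04 + 2732.72 + 17578.01 + 27902.29 = 124460.3
Index = 139797.56 / 124460.3 × 100 = 112.3230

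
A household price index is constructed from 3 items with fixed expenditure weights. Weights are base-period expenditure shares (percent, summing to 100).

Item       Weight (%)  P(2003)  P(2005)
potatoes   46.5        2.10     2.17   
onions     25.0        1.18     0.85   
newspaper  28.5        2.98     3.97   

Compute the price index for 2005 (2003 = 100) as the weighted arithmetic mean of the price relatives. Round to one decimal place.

potatoes: 46.5 × (2.17/2.10) = 46.5 × 1.033333 = 48.0500
onions: 25.0 × (0.85/1.18) = 25.0 × 0.720339 = 18.0085
newspaper: 28.5 × (3.97/2.98) = 28.5 × 1.332215 = 37.9681
Index = Σ wᵢ·(p₁ᵢ/p₀ᵢ) = 48.0500 + 18.0085 + 37.9681 = 104.0266

104.0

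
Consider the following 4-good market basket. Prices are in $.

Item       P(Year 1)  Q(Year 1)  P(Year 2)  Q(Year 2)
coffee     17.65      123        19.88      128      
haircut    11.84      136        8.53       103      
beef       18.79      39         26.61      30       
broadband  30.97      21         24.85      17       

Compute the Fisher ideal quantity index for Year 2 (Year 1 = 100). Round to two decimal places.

Laspeyres component (base-period weights):
ΣP(Year 1)Q(Year 2) = 17.65×128 + 11.84×103 + 18.79×30 + 30.97×17 = 2259.2 + 1219.52 + 563.7 + 526.49 = 4568.91
ΣP(Year 1)Q(Year 1) = 17.65×123 + 11.84×136 + 18.79×39 + 30.97×21 = 2170.95 + 1610.24 + 732.81 + 650.37 = 5164.37
L = 4568.91 / 5164.37 × 100 = 88.4698
Paasche component (current-period weights):
ΣP(Year 2)Q(Year 2) = 19.88×128 + 8.53×103 + 26.61×30 + 24.85×17 = 2544.64 + 878.59 + 798.3 + 422.45 = 4643.98
ΣP(Year 2)Q(Year 1) = 19.88×123 + 8.53×136 + 26.61×39 + 24.85×21 = 2445.24 + 1160.08 + 1037.79 + 521.85 = 5164.96
P = 4643.98 / 5164.96 × 100 = 89.9132
Fisher = √(L × P) = √(88.4698 × 89.9132) = 89.1886

89.19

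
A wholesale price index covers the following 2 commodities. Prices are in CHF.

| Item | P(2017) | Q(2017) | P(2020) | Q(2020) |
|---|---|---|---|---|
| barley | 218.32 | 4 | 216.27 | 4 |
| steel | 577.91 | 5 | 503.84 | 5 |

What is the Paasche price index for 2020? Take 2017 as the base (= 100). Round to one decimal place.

Paasche price index uses current-period quantities as weights.
ΣP(2020)·Q(2020) = 216.27×4 + 503.84×5 = 865.08 + 2519.2 = 3384.28
ΣP(2017)·Q(2020) = 218.32×4 + 577.91×5 = 873.28 + 2889.55 = 3762.83
Index = 3384.28 / 3762.83 × 100 = 89.9398

89.9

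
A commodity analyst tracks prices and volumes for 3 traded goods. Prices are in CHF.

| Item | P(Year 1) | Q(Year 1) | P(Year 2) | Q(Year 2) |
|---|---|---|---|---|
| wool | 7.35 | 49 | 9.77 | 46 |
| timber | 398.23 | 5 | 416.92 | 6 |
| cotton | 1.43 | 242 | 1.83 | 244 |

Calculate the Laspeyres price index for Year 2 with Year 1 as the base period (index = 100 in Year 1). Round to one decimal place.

Laspeyres price index uses base-period quantities as weights.
ΣP(Year 2)·Q(Year 1) = 9.77×49 + 416.92×5 + 1.83×242 = 478.73 + 2084.6 + 442.86 = 3006.19
ΣP(Year 1)·Q(Year 1) = 7.35×49 + 398.23×5 + 1.43×242 = 360.15 + 1991.15 + 346.06 = 2697.36
Index = 3006.19 / 2697.36 × 100 = 111.4493

111.4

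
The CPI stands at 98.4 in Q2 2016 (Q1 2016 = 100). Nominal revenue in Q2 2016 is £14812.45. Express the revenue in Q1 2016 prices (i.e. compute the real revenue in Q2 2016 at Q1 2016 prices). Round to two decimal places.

Real = Nominal ÷ (Index/100) = 14812.45 ÷ (98.4/100)
     = 14812.45 ÷ 0.984 = 15053.3028

15053.30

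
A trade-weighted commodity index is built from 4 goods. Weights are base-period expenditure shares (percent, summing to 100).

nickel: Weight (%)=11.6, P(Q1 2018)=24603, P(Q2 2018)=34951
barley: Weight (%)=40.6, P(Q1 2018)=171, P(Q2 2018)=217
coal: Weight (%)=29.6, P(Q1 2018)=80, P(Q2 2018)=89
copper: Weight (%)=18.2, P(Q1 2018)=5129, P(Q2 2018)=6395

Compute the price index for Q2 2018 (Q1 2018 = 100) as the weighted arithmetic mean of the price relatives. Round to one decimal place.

nickel: 11.6 × (34951/24603) = 11.6 × 1.420599 = 16.4789
barley: 40.6 × (217/171) = 40.6 × 1.269006 = 51.5216
coal: 29.6 × (89/80) = 29.6 × 1.112500 = 32.9300
copper: 18.2 × (6395/5129) = 18.2 × 1.246832 = 22.6923
Index = Σ wᵢ·(p₁ᵢ/p₀ᵢ) = 16.4789 + 51.5216 + 32.9300 + 22.6923 = 123.6229

123.6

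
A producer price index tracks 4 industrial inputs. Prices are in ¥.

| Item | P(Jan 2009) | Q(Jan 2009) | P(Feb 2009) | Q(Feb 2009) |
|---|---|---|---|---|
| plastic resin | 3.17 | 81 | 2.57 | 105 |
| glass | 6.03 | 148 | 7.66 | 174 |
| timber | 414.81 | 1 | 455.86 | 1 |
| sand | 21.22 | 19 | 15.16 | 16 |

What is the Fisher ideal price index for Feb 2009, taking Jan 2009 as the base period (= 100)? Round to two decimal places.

106.86

Laspeyres component (base-period weights):
ΣP(Feb 2009)Q(Jan 2009) = 2.57×81 + 7.66×148 + 455.86×1 + 15.16×19 = 208.17 + 1133.68 + 455.86 + 288.04 = 2085.75
ΣP(Jan 2009)Q(Jan 2009) = 3.17×81 + 6.03×148 + 414.81×1 + 21.22×19 = 256.77 + 892.44 + 414.81 + 403.18 = 1967.2
L = 2085.75 / 1967.2 × 100 = 106.0263
Paasche component (current-period weights):
ΣP(Feb 2009)Q(Feb 2009) = 2.57×105 + 7.66×174 + 455.86×1 + 15.16×16 = 269.85 + 1332.84 + 455.86 + 242.56 = 2301.11
ΣP(Jan 2009)Q(Feb 2009) = 3.17×105 + 6.03×174 + 414.81×1 + 21.22×16 = 332.85 + 1049.22 + 414.81 + 339.52 = 2136.4
P = 2301.11 / 2136.4 × 100 = 107.7097
Fisher = √(L × P) = √(106.0263 × 107.7097) = 106.8647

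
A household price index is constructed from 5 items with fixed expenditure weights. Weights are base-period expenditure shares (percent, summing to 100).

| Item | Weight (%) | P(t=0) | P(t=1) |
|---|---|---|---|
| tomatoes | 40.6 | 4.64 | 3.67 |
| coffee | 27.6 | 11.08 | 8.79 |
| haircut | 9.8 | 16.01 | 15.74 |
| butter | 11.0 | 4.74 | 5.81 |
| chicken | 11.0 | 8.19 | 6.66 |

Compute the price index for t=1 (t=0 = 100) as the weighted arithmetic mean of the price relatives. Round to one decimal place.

86.1

tomatoes: 40.6 × (3.67/4.64) = 40.6 × 0.790948 = 32.1125
coffee: 27.6 × (8.79/11.08) = 27.6 × 0.793321 = 21.8957
haircut: 9.8 × (15.74/16.01) = 9.8 × 0.983136 = 9.6347
butter: 11.0 × (5.81/4.74) = 11.0 × 1.225738 = 13.4831
chicken: 11.0 × (6.66/8.19) = 11.0 × 0.813187 = 8.9451
Index = Σ wᵢ·(p₁ᵢ/p₀ᵢ) = 32.1125 + 21.8957 + 9.6347 + 13.4831 + 8.9451 = 86.0711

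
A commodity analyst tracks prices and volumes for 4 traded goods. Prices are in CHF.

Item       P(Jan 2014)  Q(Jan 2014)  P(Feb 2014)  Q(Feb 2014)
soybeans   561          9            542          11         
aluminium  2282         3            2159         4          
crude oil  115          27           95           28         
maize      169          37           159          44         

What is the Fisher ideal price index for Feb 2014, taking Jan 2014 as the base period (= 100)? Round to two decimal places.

Laspeyres component (base-period weights):
ΣP(Feb 2014)Q(Jan 2014) = 542×9 + 2159×3 + 95×27 + 159×37 = 4878 + 6477 + 2565 + 5883 = 19803
ΣP(Jan 2014)Q(Jan 2014) = 561×9 + 2282×3 + 115×27 + 169×37 = 5049 + 6846 + 3105 + 6253 = 21253
L = 19803 / 21253 × 100 = 93.1774
Paasche component (current-period weights):
ΣP(Feb 2014)Q(Feb 2014) = 542×11 + 2159×4 + 95×28 + 159×44 = 5962 + 8636 + 2660 + 6996 = 24254
ΣP(Jan 2014)Q(Feb 2014) = 561×11 + 2282×4 + 115×28 + 169×44 = 6171 + 9128 + 3220 + 7436 = 25955
P = 24254 / 25955 × 100 = 93.4463
Fisher = √(L × P) = √(93.1774 × 93.4463) = 93.3118

93.31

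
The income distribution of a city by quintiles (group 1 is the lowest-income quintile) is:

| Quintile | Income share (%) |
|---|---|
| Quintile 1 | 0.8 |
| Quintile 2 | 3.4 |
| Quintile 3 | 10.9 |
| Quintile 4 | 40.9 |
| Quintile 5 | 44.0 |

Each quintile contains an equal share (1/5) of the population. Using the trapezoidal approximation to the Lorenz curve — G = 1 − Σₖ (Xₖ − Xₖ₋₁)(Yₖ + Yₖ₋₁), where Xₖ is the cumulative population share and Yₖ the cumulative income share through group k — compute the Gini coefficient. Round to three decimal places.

Cumulative income shares Yₖ: 0.0080, 0.0420, 0.1510, 0.5600, 1.0000
Σ (Xₖ−Xₖ₋₁)(Yₖ+Yₖ₋₁) = (1/5)(0.0080+0.0000) + (1/5)(0.0420+0.0080) + (1/5)(0.1510+0.0420) + (1/5)(0.5600+0.1510) + (1/5)(1.0000+0.5600)
  = 0.0016 + 0.0100 + 0.0386 + 0.1422 + 0.3120 = 0.5044
G = 1 − 0.5044 = 0.4956

0.496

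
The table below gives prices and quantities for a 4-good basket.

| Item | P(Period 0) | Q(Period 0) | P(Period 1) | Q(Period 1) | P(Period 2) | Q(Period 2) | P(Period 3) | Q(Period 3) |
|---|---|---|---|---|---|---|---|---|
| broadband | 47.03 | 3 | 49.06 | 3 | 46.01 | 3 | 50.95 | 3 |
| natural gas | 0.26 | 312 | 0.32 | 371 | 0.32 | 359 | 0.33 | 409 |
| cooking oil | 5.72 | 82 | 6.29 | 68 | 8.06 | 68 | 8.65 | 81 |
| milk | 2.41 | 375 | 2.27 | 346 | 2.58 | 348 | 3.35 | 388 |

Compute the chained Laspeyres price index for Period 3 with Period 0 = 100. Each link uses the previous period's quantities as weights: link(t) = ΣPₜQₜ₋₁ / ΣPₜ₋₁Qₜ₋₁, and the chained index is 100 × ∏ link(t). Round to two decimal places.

Link Period 0→Period 1:
ΣP(Period 1)Q(Period 0) = 49.06×3 + 0.32×312 + 6.29×82 + 2.27×375 = 147.18 + 99.84 + 515.78 + 851.25 = 1614.05
ΣP(Period 0)Q(Period 0) = 47.03×3 + 0.26×312 + 5.72×82 + 2.41×375 = 141.09 + 81.12 + 469.04 + 903.75 = 1595
link = 1614.05/1595 = 1.011944
Link Period 1→Period 2:
ΣP(Period 2)Q(Period 1) = 46.01×3 + 0.32×371 + 8.06×68 + 2.58×346 = 138.03 + 118.72 + 548.08 + 892.68 = 1697.51
ΣP(Period 1)Q(Period 1) = 49.06×3 + 0.32×371 + 6.29×68 + 2.27×346 = 147.18 + 118.72 + 427.72 + 785.42 = 1479.04
link = 1697.51/1479.04 = 1.147711
Link Period 2→Period 3:
ΣP(Period 3)Q(Period 2) = 50.95×3 + 0.33×359 + 8.65×68 + 3.35×348 = 152.85 + 118.47 + 588.2 + 1165.8 = 2025.32
ΣP(Period 2)Q(Period 2) = 46.01×3 + 0.32×359 + 8.06×68 + 2.58×348 = 138.03 + 114.88 + 548.08 + 897.84 = 1698.83
link = 2025.32/1698.83 = 1.192185
Chained index = 100 × 1.011944 × 1.147711 × 1.192185 = 138.4626

138.46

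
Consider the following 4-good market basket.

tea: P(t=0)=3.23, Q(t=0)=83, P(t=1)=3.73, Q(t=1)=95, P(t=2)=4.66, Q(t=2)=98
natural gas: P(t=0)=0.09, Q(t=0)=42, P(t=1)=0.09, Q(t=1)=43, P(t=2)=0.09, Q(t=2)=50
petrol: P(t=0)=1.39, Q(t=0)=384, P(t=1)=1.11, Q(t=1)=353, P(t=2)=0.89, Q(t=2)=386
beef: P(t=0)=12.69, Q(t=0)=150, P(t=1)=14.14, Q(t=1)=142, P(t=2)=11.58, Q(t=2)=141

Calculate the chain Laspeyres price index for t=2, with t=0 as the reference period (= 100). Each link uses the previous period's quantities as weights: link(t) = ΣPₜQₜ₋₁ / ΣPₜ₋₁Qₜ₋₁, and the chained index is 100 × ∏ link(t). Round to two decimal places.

Link t=0→t=1:
ΣP(t=1)Q(t=0) = 3.73×83 + 0.09×42 + 1.11×384 + 14.14×150 = 309.59 + 3.78 + 426.24 + 2121 = 2860.61
ΣP(t=0)Q(t=0) = 3.23×83 + 0.09×42 + 1.39×384 + 12.69×150 = 268.09 + 3.78 + 533.76 + 1903.5 = 2709.13
link = 2860.61/2709.13 = 1.055915
Link t=1→t=2:
ΣP(t=2)Q(t=1) = 4.66×95 + 0.09×43 + 0.89×353 + 11.58×142 = 442.7 + 3.87 + 314.17 + 1644.36 = 2405.1
ΣP(t=1)Q(t=1) = 3.73×95 + 0.09×43 + 1.11×353 + 14.14×142 = 354.35 + 3.87 + 391.83 + 2007.88 = 2757.93
link = 2405.1/2757.93 = 0.872067
Chained index = 100 × 1.055915 × 0.872067 = 92.0828

92.08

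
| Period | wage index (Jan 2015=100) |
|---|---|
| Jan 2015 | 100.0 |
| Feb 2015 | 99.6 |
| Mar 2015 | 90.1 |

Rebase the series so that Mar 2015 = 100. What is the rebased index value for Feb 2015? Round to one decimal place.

110.5

Rebased(Feb 2015) = 99.6 / 90.1 × 100 = 110.5438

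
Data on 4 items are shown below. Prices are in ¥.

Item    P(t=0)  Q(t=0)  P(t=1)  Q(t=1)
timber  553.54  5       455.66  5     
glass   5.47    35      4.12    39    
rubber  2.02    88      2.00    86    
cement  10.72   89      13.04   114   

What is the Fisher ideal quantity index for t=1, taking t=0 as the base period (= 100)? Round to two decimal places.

107.99

Laspeyres component (base-period weights):
ΣP(t=0)Q(t=1) = 553.54×5 + 5.47×39 + 2.02×86 + 10.72×114 = 2767.7 + 213.33 + 173.72 + 1222.08 = 4376.83
ΣP(t=0)Q(t=0) = 553.54×5 + 5.47×35 + 2.02×88 + 10.72×89 = 2767.7 + 191.45 + 177.76 + 954.08 = 4090.99
L = 4376.83 / 4090.99 × 100 = 106.9871
Paasche component (current-period weights):
ΣP(t=1)Q(t=1) = 455.66×5 + 4.12×39 + 2.00×86 + 13.04×114 = 2278.3 + 160.68 + 172 + 1486.56 = 4097.54
ΣP(t=1)Q(t=0) = 455.66×5 + 4.12×35 + 2.00×88 + 13.04×89 = 2278.3 + 144.2 + 176 + 1160.56 = 3759.06
P = 4097.54 / 3759.06 × 100 = 109.0044
Fisher = √(L × P) = √(106.9871 × 109.0044) = 107.9910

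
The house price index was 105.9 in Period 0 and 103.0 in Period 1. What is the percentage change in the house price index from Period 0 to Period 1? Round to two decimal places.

Change = (103.0 − 105.9) / 105.9 × 100
       = -2.9 / 105.9 × 100 = -2.7384%

-2.74%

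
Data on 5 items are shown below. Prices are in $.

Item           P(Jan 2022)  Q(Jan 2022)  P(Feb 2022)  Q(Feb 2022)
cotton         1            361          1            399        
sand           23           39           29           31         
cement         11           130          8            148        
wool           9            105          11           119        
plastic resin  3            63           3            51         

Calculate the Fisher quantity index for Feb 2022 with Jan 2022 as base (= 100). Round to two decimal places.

Laspeyres component (base-period weights):
ΣP(Jan 2022)Q(Feb 2022) = 1×399 + 23×31 + 11×148 + 9×119 + 3×51 = 399 + 713 + 1628 + 1071 + 153 = 3964
ΣP(Jan 2022)Q(Jan 2022) = 1×361 + 23×39 + 11×130 + 9×105 + 3×63 = 361 + 897 + 1430 + 945 + 189 = 3822
L = 3964 / 3822 × 100 = 103.7153
Paasche component (current-period weights):
ΣP(Feb 2022)Q(Feb 2022) = 1×399 + 29×31 + 8×148 + 11×119 + 3×51 = 399 + 899 + 1184 + 1309 + 153 = 3944
ΣP(Feb 2022)Q(Jan 2022) = 1×361 + 29×39 + 8×130 + 11×105 + 3×63 = 361 + 1131 + 1040 + 1155 + 189 = 3876
P = 3944 / 3876 × 100 = 101.7544
Fisher = √(L × P) = √(103.7153 × 101.7544) = 102.7302

102.73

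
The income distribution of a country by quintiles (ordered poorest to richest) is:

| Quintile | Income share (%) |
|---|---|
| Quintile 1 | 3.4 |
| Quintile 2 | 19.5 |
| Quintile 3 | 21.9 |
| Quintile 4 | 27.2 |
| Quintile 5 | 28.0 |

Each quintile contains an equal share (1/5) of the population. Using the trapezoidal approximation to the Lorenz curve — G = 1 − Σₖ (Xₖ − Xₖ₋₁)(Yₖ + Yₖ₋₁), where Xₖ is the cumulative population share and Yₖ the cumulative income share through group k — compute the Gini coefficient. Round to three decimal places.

0.228

Cumulative income shares Yₖ: 0.0340, 0.2290, 0.4480, 0.7200, 1.0000
Σ (Xₖ−Xₖ₋₁)(Yₖ+Yₖ₋₁) = (1/5)(0.0340+0.0000) + (1/5)(0.2290+0.0340) + (1/5)(0.4480+0.2290) + (1/5)(0.7200+0.4480) + (1/5)(1.0000+0.7200)
  = 0.0068 + 0.0526 + 0.1354 + 0.2336 + 0.3440 = 0.7724
G = 1 − 0.7724 = 0.2276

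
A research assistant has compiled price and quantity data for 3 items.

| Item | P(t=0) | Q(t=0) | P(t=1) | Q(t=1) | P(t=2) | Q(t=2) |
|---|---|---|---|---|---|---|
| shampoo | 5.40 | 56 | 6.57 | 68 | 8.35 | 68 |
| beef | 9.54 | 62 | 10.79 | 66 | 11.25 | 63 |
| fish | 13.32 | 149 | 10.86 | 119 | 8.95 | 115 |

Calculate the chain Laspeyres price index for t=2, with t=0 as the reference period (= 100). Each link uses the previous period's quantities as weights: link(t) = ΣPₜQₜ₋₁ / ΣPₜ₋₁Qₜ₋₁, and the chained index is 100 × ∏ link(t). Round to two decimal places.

89.38

Link t=0→t=1:
ΣP(t=1)Q(t=0) = 6.57×56 + 10.79×62 + 10.86×149 = 367.92 + 668.98 + 1618.14 = 2655.04
ΣP(t=0)Q(t=0) = 5.40×56 + 9.54×62 + 13.32×149 = 302.4 + 591.48 + 1984.68 = 2878.56
link = 2655.04/2878.56 = 0.922350
Link t=1→t=2:
ΣP(t=2)Q(t=1) = 8.35×68 + 11.25×66 + 8.95×119 = 567.8 + 742.5 + 1065.05 = 2375.35
ΣP(t=1)Q(t=1) = 6.57×68 + 10.79×66 + 10.86×119 = 446.76 + 712.14 + 1292.34 = 2451.24
link = 2375.35/2451.24 = 0.969040
Chained index = 100 × 0.922350 × 0.969040 = 89.3794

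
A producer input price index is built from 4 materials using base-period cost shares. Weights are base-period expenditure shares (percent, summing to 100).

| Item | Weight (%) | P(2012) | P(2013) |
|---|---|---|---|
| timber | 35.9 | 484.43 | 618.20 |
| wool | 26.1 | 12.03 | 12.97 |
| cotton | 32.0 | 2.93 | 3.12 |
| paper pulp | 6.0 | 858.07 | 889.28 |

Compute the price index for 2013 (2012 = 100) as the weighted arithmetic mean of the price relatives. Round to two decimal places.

114.25

timber: 35.9 × (618.20/484.43) = 35.9 × 1.276139 = 45.8134
wool: 26.1 × (12.97/12.03) = 26.1 × 1.078138 = 28.1394
cotton: 32.0 × (3.12/2.93) = 32.0 × 1.064846 = 34.0751
paper pulp: 6.0 × (889.28/858.07) = 6.0 × 1.036372 = 6.2182
Index = Σ wᵢ·(p₁ᵢ/p₀ᵢ) = 45.8134 + 28.1394 + 34.0751 + 6.2182 = 114.2461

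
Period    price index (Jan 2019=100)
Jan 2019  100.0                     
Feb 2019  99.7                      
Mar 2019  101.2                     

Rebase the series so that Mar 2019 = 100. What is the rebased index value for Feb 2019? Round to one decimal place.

98.5

Rebased(Feb 2019) = 99.7 / 101.2 × 100 = 98.5178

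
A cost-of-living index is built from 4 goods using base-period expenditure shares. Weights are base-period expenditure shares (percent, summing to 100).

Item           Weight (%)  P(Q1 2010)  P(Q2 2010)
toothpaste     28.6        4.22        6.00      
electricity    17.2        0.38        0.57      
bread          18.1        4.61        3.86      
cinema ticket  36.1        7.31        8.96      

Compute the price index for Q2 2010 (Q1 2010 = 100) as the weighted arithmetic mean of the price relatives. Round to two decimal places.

toothpaste: 28.6 × (6.00/4.22) = 28.6 × 1.421801 = 40.6635
electricity: 17.2 × (0.57/0.38) = 17.2 × 1.500000 = 25.8000
bread: 18.1 × (3.86/4.61) = 18.1 × 0.837310 = 15.1553
cinema ticket: 36.1 × (8.96/7.31) = 36.1 × 1.225718 = 44.2484
Index = Σ wᵢ·(p₁ᵢ/p₀ᵢ) = 40.6635 + 25.8000 + 15.1553 + 44.2484 = 125.8672

125.87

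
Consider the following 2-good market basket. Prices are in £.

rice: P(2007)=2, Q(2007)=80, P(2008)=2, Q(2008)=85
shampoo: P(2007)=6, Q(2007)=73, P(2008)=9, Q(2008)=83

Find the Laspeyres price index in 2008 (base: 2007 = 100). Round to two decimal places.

Laspeyres price index uses base-period quantities as weights.
ΣP(2008)·Q(2007) = 2×80 + 9×73 = 160 + 657 = 817
ΣP(2007)·Q(2007) = 2×80 + 6×73 = 160 + 438 = 598
Index = 817 / 598 × 100 = 136.6221

136.62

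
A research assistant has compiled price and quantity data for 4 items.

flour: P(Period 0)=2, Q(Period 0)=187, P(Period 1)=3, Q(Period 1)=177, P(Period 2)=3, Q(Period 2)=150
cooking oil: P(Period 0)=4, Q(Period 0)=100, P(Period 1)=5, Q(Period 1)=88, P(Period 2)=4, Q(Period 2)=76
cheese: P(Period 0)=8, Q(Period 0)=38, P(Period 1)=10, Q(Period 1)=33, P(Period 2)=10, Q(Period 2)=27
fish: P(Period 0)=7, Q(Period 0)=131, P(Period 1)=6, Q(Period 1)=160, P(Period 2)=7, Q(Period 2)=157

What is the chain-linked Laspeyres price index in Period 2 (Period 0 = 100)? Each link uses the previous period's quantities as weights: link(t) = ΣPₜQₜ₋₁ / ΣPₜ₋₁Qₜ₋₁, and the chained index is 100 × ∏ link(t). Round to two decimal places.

Link Period 0→Period 1:
ΣP(Period 1)Q(Period 0) = 3×187 + 5×100 + 10×38 + 6×131 = 561 + 500 + 380 + 786 = 2227
ΣP(Period 0)Q(Period 0) = 2×187 + 4×100 + 8×38 + 7×131 = 374 + 400 + 304 + 917 = 1995
link = 2227/1995 = 1.116291
Link Period 1→Period 2:
ΣP(Period 2)Q(Period 1) = 3×177 + 4×88 + 10×33 + 7×160 = 531 + 352 + 330 + 1120 = 2333
ΣP(Period 1)Q(Period 1) = 3×177 + 5×88 + 10×33 + 6×160 = 531 + 440 + 330 + 960 = 2261
link = 2333/2261 = 1.031844
Chained index = 100 × 1.116291 × 1.031844 = 115.1838

115.18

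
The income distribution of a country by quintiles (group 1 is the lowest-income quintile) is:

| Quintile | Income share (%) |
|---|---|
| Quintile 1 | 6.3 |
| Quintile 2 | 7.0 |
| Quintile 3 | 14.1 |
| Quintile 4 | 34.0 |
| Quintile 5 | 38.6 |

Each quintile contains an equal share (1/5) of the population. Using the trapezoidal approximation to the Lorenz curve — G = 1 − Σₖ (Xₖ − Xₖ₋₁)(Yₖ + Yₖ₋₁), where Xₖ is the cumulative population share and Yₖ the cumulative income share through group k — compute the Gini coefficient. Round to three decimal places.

Cumulative income shares Yₖ: 0.0630, 0.1330, 0.2740, 0.6140, 1.0000
Σ (Xₖ−Xₖ₋₁)(Yₖ+Yₖ₋₁) = (1/5)(0.0630+0.0000) + (1/5)(0.1330+0.0630) + (1/5)(0.2740+0.1330) + (1/5)(0.6140+0.2740) + (1/5)(1.0000+0.6140)
  = 0.0126 + 0.0392 + 0.0814 + 0.1776 + 0.3228 = 0.6336
G = 1 − 0.6336 = 0.3664

0.366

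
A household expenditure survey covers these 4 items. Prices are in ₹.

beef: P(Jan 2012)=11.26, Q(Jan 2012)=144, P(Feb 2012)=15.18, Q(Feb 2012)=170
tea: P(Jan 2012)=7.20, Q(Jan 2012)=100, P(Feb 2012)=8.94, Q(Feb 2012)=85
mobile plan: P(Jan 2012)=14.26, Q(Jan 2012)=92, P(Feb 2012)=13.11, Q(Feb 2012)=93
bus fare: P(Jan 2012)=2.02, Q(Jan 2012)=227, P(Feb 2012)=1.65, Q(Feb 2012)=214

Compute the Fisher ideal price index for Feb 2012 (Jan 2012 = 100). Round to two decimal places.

Laspeyres component (base-period weights):
ΣP(Feb 2012)Q(Jan 2012) = 15.18×144 + 8.94×100 + 13.11×92 + 1.65×227 = 2185.92 + 894 + 1206.12 + 374.55 = 4660.59
ΣP(Jan 2012)Q(Jan 2012) = 11.26×144 + 7.20×100 + 14.26×92 + 2.02×227 = 1621.44 + 720 + 1311.92 + 458.54 = 4111.9
L = 4660.59 / 4111.9 × 100 = 113.3440
Paasche component (current-period weights):
ΣP(Feb 2012)Q(Feb 2012) = 15.18×170 + 8.94×85 + 13.11×93 + 1.65×214 = 2580.6 + 759.9 + 1219.23 + 353.1 = 4912.83
ΣP(Jan 2012)Q(Feb 2012) = 11.26×170 + 7.20×85 + 14.26×93 + 2.02×214 = 1914.2 + 612 + 1326.18 + 432.28 = 4284.66
P = 4912.83 / 4284.66 × 100 = 114.6609
Fisher = √(L × P) = √(113.3440 × 114.6609) = 114.0005

114.00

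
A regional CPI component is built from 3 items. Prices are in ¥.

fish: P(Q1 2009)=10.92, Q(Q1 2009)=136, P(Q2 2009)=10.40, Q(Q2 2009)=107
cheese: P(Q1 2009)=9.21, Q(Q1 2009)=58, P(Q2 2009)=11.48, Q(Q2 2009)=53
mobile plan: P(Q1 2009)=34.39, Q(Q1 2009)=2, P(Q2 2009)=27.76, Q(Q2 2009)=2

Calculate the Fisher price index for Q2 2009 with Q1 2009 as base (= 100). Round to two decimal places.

102.63

Laspeyres component (base-period weights):
ΣP(Q2 2009)Q(Q1 2009) = 10.40×136 + 11.48×58 + 27.76×2 = 1414.4 + 665.84 + 55.52 = 2135.76
ΣP(Q1 2009)Q(Q1 2009) = 10.92×136 + 9.21×58 + 34.39×2 = 1485.12 + 534.18 + 68.78 = 2088.08
L = 2135.76 / 2088.08 × 100 = 102.2834
Paasche component (current-period weights):
ΣP(Q2 2009)Q(Q2 2009) = 10.40×107 + 11.48×53 + 27.76×2 = 1112.8 + 608.44 + 55.52 = 1776.76
ΣP(Q1 2009)Q(Q2 2009) = 10.92×107 + 9.21×53 + 34.39×2 = 1168.44 + 488.13 + 68.78 = 1725.35
P = 1776.76 / 1725.35 × 100 = 102.9797
Fisher = √(L × P) = √(102.2834 × 102.9797) = 102.6310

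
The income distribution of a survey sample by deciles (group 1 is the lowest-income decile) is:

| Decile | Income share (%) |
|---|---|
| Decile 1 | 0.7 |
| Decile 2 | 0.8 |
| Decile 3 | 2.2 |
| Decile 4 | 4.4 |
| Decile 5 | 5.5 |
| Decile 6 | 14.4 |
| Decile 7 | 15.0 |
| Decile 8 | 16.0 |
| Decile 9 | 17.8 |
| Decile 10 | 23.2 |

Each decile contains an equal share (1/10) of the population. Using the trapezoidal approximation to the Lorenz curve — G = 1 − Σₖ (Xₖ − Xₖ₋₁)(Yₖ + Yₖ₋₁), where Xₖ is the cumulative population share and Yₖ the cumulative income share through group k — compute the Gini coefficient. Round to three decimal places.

Cumulative income shares Yₖ: 0.0070, 0.0150, 0.0370, 0.0810, 0.1360, 0.2800, 0.4300, 0.5900, 0.7680, 1.0000
Σ (Xₖ−Xₖ₋₁)(Yₖ+Yₖ₋₁) = (1/10)(0.0070+0.0000) + (1/10)(0.0150+0.0070) + (1/10)(0.0370+0.0150) + (1/10)(0.0810+0.0370) + (1/10)(0.1360+0.0810) + (1/10)(0.2800+0.1360) + (1/10)(0.4300+0.2800) + (1/10)(0.5900+0.4300) + (1/10)(0.7680+0.5900) + (1/10)(1.0000+0.7680)
  = 0.0007 + 0.0022 + 0.0052 + 0.0118 + 0.0217 + 0.0416 + 0.0710 + 0.1020 + 0.1358 + 0.1768 = 0.5688
G = 1 − 0.5688 = 0.4312

0.431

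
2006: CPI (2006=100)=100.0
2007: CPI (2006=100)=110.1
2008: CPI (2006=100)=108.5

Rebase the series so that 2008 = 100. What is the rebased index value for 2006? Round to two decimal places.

92.17

Rebased(2006) = 100.0 / 108.5 × 100 = 92.1659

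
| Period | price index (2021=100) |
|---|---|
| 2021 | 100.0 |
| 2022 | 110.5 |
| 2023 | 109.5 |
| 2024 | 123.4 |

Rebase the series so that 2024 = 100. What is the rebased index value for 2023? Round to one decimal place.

88.7

Rebased(2023) = 109.5 / 123.4 × 100 = 88.7358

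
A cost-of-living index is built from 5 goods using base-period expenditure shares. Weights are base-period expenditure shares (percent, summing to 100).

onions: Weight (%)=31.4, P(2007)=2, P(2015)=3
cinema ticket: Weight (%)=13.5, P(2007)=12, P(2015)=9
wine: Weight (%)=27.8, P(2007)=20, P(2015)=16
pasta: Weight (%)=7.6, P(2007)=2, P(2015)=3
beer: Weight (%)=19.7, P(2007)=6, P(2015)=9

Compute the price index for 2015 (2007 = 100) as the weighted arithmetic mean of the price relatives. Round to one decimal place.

onions: 31.4 × (3/2) = 31.4 × 1.500000 = 47.1000
cinema ticket: 13.5 × (9/12) = 13.5 × 0.750000 = 10.1250
wine: 27.8 × (16/20) = 27.8 × 0.800000 = 22.2400
pasta: 7.6 × (3/2) = 7.6 × 1.500000 = 11.4000
beer: 19.7 × (9/6) = 19.7 × 1.500000 = 29.5500
Index = Σ wᵢ·(p₁ᵢ/p₀ᵢ) = 47.1000 + 10.1250 + 22.2400 + 11.4000 + 29.5500 = 120.4150

120.4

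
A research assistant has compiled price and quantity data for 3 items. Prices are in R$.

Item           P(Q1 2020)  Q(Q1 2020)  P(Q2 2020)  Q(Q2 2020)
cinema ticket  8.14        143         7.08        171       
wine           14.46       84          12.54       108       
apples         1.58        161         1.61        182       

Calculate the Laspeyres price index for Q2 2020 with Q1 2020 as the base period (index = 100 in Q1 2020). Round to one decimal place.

88.3

Laspeyres price index uses base-period quantities as weights.
ΣP(Q2 2020)·Q(Q1 2020) = 7.08×143 + 12.54×84 + 1.61×161 = 1012.44 + 1053.36 + 259.21 = 2325.01
ΣP(Q1 2020)·Q(Q1 2020) = 8.14×143 + 14.46×84 + 1.58×161 = 1164.02 + 1214.64 + 254.38 = 2633.04
Index = 2325.01 / 2633.04 × 100 = 88.3014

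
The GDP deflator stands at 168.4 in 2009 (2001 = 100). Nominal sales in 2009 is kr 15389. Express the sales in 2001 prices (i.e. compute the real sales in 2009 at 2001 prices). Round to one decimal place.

Real = Nominal ÷ (Index/100) = 15389 ÷ (168.4/100)
     = 15389 ÷ 1.684 = 9138.3610

9138.4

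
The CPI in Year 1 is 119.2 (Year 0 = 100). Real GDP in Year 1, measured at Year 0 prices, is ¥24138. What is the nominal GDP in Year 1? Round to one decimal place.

Nominal = Real × (Index/100) = 24138 × (119.2/100)
        = 24138 × 1.192 = 28772.4960

28772.5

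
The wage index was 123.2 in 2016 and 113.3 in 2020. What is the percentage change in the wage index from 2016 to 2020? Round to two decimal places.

Change = (113.3 − 123.2) / 123.2 × 100
       = -9.9 / 123.2 × 100 = -8.0357%

-8.04%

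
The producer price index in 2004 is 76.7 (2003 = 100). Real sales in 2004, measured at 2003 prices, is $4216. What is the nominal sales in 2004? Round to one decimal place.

Nominal = Real × (Index/100) = 4216 × (76.7/100)
        = 4216 × 0.767 = 3233.6720

3233.7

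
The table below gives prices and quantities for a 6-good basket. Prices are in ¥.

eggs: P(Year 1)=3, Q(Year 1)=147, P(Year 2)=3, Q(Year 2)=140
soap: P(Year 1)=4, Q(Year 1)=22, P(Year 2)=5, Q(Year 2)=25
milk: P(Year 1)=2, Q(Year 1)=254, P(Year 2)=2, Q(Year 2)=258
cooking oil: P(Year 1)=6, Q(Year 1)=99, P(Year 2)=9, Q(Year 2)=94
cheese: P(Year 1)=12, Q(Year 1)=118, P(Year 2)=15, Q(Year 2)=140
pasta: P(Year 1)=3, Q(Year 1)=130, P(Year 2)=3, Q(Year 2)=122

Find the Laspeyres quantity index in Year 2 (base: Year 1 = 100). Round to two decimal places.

106.08

Laspeyres quantity index uses base-period prices as weights.
ΣP(Year 1)·Q(Year 2) = 3×140 + 4×25 + 2×258 + 6×94 + 12×140 + 3×122 = 420 + 100 + 516 + 564 + 1680 + 366 = 3646
ΣP(Year 1)·Q(Year 1) = 3×147 + 4×22 + 2×254 + 6×99 + 12×118 + 3×130 = 441 + 88 + 508 + 594 + 1416 + 390 = 3437
Index = 3646 / 3437 × 100 = 106.0809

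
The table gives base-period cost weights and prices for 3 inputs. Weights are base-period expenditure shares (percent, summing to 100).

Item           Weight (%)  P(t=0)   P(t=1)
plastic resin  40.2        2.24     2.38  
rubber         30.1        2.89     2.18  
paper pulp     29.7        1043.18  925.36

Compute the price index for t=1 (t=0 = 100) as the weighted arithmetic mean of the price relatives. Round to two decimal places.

91.76

plastic resin: 40.2 × (2.38/2.24) = 40.2 × 1.062500 = 42.7125
rubber: 30.1 × (2.18/2.89) = 30.1 × 0.754325 = 22.7052
paper pulp: 29.7 × (925.36/1043.18) = 29.7 × 0.887057 = 26.3456
Index = Σ wᵢ·(p₁ᵢ/p₀ᵢ) = 42.7125 + 22.7052 + 26.3456 = 91.7633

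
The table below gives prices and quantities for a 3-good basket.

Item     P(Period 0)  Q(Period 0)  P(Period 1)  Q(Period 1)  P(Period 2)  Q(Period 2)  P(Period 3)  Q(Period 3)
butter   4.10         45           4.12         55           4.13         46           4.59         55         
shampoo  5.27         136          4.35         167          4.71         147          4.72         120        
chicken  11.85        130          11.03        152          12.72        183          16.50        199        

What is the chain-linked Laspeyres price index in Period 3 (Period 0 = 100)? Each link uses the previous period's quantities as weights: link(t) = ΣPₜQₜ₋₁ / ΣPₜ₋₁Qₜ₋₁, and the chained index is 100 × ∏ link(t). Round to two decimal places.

124.06

Link Period 0→Period 1:
ΣP(Period 1)Q(Period 0) = 4.12×45 + 4.35×136 + 11.03×130 = 185.4 + 591.6 + 1433.9 = 2210.9
ΣP(Period 0)Q(Period 0) = 4.10×45 + 5.27×136 + 11.85×130 = 184.5 + 716.72 + 1540.5 = 2441.72
link = 2210.9/2441.72 = 0.905468
Link Period 1→Period 2:
ΣP(Period 2)Q(Period 1) = 4.13×55 + 4.71×167 + 12.72×152 = 227.15 + 786.57 + 1933.44 = 2947.16
ΣP(Period 1)Q(Period 1) = 4.12×55 + 4.35×167 + 11.03×152 = 226.6 + 726.45 + 1676.56 = 2629.61
link = 2947.16/2629.61 = 1.120759
Link Period 2→Period 3:
ΣP(Period 3)Q(Period 2) = 4.59×46 + 4.72×147 + 16.50×183 = 211.14 + 693.84 + 3019.5 = 3924.48
ΣP(Period 2)Q(Period 2) = 4.13×46 + 4.71×147 + 12.72×183 = 189.98 + 692.37 + 2327.76 = 3210.11
link = 3924.48/3210.11 = 1.222538
Chained index = 100 × 0.905468 × 1.120759 × 1.222538 = 124.0646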